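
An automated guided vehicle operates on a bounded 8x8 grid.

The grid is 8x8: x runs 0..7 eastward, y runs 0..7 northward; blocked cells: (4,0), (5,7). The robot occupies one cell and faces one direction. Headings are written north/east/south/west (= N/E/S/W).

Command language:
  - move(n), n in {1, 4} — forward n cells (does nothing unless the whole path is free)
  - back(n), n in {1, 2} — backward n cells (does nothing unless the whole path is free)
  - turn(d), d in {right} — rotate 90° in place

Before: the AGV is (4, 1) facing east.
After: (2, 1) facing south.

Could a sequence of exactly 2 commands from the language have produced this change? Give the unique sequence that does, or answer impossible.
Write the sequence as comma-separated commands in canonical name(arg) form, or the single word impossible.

back(2), turn(right)

key: cell and facing (now S) both changed — the 2 commands mix motion and turning
begin: (4, 1) facing east
t=1 back(2) ⇒ (2, 1) facing east
t=2 turn(right) ⇒ (2, 1) facing south
no rival 2-sequence matches.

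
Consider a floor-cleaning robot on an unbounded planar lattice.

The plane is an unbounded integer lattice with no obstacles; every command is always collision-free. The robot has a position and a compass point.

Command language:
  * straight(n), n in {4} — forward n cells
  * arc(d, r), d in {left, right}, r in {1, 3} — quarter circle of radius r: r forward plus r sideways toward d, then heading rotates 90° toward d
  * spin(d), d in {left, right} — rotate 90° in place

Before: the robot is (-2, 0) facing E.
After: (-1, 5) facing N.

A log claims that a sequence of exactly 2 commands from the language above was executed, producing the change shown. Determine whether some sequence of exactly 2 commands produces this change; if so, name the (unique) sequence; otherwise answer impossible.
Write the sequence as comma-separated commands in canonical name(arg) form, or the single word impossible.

arc(left, 1), straight(4)

key: cell and facing (now N) both changed — the 2 commands mix motion and turning
from: (-2, 0) facing E
[1] after arc(left, 1): (-1, 1) facing N
[2] after straight(4): (-1, 5) facing N
all 49 alternatives checked — unique.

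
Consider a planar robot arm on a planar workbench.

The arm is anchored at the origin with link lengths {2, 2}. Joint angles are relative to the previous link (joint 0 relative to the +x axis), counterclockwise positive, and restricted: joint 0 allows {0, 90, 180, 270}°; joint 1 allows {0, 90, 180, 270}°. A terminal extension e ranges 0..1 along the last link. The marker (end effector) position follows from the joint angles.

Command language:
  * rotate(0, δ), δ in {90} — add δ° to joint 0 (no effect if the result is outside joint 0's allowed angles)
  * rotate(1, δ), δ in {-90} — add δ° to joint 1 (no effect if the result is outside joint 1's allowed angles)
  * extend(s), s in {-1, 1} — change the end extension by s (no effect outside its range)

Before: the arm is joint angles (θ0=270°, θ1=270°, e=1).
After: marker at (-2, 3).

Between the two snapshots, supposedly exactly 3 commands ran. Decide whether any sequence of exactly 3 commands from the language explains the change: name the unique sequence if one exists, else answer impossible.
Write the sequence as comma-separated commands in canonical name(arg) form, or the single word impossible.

t0: joint angles (θ0=270°, θ1=270°, e=1)
t=1 rotate(0, 90) ⇒ joint angles (θ0=0°, θ1=270°, e=1)
t=2 rotate(0, 90) ⇒ joint angles (θ0=90°, θ1=270°, e=1)
t=3 rotate(0, 90) ⇒ joint angles (θ0=180°, θ1=270°, e=1)
no other 3-command option fits: unique.

rotate(0, 90), rotate(0, 90), rotate(0, 90)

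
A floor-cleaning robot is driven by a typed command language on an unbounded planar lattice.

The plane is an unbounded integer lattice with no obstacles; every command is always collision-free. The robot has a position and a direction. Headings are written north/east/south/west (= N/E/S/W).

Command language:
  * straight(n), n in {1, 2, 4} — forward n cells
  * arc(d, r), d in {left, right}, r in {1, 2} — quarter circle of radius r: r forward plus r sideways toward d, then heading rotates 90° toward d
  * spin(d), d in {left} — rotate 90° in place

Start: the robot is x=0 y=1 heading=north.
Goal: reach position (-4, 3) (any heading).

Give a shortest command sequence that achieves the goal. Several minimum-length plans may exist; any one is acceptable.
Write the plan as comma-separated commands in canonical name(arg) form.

arc(left, 2), straight(2)

t0: x=0 y=1 heading=north
step 1 (arc(left, 2)): x=-2 y=3 heading=west
step 2 (straight(2)): x=-4 y=3 heading=west
minimal: 2 command(s), checked below 2.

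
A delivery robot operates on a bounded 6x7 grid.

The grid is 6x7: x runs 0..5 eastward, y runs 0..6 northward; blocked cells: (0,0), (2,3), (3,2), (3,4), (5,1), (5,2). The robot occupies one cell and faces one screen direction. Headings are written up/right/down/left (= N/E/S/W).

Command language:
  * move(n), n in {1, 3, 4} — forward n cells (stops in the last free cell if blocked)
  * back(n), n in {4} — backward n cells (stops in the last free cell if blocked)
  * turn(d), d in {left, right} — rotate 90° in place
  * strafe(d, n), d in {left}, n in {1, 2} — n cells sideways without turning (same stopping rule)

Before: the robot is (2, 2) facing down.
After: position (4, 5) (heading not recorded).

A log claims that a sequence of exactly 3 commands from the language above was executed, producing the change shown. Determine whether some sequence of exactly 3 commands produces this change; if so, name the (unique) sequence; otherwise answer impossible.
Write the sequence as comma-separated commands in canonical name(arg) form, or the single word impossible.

move(1), strafe(left, 2), back(4)

key: order matters: swapping move(1) and back(4) lands elsewhere
initial: (2, 2) facing down
step 1 (move(1)): (2, 1) facing down
step 2 (strafe(left, 2)): (4, 1) facing down
step 3 (back(4)): (4, 5) facing down
no rival 3-sequence matches.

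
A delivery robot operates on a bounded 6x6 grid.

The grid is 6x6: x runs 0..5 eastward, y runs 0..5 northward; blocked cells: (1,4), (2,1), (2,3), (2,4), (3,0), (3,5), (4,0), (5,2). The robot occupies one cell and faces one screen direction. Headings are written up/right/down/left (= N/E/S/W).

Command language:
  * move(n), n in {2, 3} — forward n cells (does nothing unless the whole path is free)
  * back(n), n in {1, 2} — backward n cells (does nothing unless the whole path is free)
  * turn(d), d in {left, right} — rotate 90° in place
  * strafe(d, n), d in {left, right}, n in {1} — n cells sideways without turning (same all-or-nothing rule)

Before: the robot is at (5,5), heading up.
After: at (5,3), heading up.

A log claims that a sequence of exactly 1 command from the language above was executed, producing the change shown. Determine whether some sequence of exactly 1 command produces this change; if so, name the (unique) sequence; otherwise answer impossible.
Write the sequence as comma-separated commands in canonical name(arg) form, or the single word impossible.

back(2)

key: still facing N — the one step turns nothing
start: at (5,5), heading up
t=1 back(2) ⇒ at (5,3), heading up
no other 1-command option fits: unique.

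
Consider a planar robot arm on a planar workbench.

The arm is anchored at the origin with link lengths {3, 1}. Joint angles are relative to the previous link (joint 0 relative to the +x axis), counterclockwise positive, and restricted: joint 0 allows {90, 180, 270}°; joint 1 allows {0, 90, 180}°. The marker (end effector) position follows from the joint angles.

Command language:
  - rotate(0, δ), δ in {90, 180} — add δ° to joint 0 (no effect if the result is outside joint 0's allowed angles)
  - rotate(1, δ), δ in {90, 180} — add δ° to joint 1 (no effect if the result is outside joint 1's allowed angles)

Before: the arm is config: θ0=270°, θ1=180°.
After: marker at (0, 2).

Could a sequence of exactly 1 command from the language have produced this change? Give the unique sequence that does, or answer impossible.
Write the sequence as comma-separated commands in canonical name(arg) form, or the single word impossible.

begin: config: θ0=270°, θ1=180°
1. rotate(0, 180) → config: θ0=90°, θ1=180°
uniquely the one of 4 1-step routes that fits.

rotate(0, 180)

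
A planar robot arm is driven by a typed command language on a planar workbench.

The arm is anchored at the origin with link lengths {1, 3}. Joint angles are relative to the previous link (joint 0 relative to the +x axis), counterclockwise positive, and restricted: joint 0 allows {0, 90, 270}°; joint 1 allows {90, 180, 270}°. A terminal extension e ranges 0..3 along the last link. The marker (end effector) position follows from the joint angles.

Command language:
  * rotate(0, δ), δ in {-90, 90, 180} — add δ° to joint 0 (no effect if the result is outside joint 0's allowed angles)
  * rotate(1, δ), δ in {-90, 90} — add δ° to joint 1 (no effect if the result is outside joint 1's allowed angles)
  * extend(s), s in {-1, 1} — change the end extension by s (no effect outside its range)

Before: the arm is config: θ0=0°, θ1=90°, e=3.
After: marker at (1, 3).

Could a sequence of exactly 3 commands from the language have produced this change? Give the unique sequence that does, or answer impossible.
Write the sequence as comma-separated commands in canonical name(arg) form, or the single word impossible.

start: config: θ0=0°, θ1=90°, e=3
step 1 (extend(-1)): config: θ0=0°, θ1=90°, e=2
step 2 (extend(-1)): config: θ0=0°, θ1=90°, e=1
step 3 (extend(-1)): config: θ0=0°, θ1=90°, e=0
no rival 3-sequence matches.

extend(-1), extend(-1), extend(-1)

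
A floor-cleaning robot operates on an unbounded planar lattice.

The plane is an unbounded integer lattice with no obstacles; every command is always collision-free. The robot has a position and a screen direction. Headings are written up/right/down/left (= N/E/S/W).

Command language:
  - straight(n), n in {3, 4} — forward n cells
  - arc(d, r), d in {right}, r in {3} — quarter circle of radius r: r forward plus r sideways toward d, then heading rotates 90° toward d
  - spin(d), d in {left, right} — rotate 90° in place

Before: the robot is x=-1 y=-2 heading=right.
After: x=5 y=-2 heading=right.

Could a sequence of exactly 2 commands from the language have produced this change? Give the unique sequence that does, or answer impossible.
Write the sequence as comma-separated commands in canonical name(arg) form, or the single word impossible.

key: still facing E at the end — nothing in the sequence rotates
begin: x=-1 y=-2 heading=right
1. straight(3) → x=2 y=-2 heading=right
2. straight(3) → x=5 y=-2 heading=right
uniquely the one of 25 2-step routes that fits.

straight(3), straight(3)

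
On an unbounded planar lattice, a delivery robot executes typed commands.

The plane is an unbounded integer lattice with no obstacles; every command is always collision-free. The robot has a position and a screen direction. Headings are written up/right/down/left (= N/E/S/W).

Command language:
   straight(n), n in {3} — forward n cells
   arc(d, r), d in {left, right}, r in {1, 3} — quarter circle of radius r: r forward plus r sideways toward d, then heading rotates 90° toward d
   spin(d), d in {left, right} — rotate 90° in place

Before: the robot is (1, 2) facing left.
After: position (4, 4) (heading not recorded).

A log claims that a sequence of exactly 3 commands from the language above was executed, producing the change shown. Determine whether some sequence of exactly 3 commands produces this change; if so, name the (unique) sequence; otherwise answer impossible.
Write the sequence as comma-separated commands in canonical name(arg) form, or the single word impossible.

arc(right, 1), arc(right, 1), straight(3)

key: running straight(3) before arc(right, 1) would end elsewhere — order is forced
begin: (1, 2) facing left
step 1 (arc(right, 1)): (0, 3) facing up
step 2 (arc(right, 1)): (1, 4) facing right
step 3 (straight(3)): (4, 4) facing right
no other 3-command option fits: unique.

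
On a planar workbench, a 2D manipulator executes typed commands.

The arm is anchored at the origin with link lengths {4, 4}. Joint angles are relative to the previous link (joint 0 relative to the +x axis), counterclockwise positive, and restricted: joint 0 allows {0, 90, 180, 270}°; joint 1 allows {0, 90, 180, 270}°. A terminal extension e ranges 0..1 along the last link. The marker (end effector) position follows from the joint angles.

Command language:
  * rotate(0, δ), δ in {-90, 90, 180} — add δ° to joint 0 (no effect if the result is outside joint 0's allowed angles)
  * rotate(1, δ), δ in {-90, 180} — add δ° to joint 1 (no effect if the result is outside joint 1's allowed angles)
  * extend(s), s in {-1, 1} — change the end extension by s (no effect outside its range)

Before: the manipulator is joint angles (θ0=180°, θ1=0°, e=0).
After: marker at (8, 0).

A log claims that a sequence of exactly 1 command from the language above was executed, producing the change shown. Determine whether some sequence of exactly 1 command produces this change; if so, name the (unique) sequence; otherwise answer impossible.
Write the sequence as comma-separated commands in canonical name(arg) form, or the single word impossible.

t0: joint angles (θ0=180°, θ1=0°, e=0)
1. rotate(0, 180) → joint angles (θ0=0°, θ1=0°, e=0)
uniquely the one of 7 1-step routes that fits.

rotate(0, 180)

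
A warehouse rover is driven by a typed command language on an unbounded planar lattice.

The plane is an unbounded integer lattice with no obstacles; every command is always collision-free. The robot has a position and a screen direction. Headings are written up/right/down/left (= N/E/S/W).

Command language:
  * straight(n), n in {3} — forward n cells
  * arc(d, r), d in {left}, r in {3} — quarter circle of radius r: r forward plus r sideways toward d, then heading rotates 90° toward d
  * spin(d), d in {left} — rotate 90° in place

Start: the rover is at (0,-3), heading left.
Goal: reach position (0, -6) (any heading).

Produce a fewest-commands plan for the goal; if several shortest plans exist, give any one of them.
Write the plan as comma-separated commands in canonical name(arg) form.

begin: at (0,-3), heading left
1. spin(left) → at (0,-3), heading down
2. straight(3) → at (0,-6), heading down
no 1-step plan works, so 2 is optimal.

spin(left), straight(3)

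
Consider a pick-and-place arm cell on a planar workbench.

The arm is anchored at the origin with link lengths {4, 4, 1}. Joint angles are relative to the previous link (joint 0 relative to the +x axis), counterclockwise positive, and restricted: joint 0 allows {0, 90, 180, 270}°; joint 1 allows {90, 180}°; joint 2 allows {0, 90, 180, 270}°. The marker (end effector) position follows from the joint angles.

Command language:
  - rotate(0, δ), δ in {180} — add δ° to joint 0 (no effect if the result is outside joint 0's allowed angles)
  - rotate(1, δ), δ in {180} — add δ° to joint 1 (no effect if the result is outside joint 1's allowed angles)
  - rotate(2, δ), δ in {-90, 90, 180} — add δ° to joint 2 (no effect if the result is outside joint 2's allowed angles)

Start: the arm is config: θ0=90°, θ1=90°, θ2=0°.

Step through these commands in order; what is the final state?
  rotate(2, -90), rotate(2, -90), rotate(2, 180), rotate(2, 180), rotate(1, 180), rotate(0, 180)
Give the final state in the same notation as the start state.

initial: config: θ0=90°, θ1=90°, θ2=0°
1. rotate(2, -90) → config: θ0=90°, θ1=90°, θ2=270°
2. rotate(2, -90) → config: θ0=90°, θ1=90°, θ2=180°
3. rotate(2, 180) → config: θ0=90°, θ1=90°, θ2=0°
4. rotate(2, 180) → config: θ0=90°, θ1=90°, θ2=180°
5. rotate(1, 180) → config: θ0=90°, θ1=90°, θ2=180°
6. rotate(0, 180) → config: θ0=270°, θ1=90°, θ2=180°

config: θ0=270°, θ1=90°, θ2=180°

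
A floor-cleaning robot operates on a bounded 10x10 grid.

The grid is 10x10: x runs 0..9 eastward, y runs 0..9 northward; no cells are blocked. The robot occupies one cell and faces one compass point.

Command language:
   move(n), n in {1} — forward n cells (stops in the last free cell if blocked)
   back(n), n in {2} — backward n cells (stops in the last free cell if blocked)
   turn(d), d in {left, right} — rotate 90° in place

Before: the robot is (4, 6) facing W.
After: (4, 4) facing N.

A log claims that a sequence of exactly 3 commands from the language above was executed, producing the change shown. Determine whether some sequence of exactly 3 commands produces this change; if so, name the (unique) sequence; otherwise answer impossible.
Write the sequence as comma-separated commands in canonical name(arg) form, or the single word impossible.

every 3-command combo misses the target.

impossible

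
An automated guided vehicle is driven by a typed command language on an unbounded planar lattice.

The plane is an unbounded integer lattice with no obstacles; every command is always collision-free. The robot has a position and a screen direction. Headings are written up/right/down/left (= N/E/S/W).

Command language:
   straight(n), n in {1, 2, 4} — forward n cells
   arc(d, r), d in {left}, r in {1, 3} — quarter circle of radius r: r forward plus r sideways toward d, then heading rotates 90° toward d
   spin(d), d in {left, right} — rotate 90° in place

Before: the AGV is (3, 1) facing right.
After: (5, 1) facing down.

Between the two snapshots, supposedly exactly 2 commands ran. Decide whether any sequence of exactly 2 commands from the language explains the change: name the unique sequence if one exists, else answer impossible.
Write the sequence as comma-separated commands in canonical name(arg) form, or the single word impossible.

key: order matters: swapping straight(2) and spin(right) lands elsewhere
initial: (3, 1) facing right
1. straight(2) → (5, 1) facing right
2. spin(right) → (5, 1) facing down
all 49 alternatives checked — unique.

straight(2), spin(right)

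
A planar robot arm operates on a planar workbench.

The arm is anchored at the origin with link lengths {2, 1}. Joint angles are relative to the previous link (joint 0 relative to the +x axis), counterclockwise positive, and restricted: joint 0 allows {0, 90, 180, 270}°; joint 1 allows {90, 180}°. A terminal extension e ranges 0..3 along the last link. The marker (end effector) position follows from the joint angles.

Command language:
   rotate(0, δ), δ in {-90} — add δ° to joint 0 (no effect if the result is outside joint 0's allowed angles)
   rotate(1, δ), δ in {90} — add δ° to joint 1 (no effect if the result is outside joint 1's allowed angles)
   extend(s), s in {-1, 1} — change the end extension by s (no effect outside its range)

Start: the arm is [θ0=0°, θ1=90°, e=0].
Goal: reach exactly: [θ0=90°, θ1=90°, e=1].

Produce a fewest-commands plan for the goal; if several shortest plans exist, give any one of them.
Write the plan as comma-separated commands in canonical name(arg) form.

from: [θ0=0°, θ1=90°, e=0]
1. rotate(0, -90) → [θ0=270°, θ1=90°, e=0]
2. rotate(0, -90) → [θ0=180°, θ1=90°, e=0]
3. rotate(0, -90) → [θ0=90°, θ1=90°, e=0]
4. extend(1) → [θ0=90°, θ1=90°, e=1]
no 3-step plan works, so 4 is optimal.

rotate(0, -90), rotate(0, -90), rotate(0, -90), extend(1)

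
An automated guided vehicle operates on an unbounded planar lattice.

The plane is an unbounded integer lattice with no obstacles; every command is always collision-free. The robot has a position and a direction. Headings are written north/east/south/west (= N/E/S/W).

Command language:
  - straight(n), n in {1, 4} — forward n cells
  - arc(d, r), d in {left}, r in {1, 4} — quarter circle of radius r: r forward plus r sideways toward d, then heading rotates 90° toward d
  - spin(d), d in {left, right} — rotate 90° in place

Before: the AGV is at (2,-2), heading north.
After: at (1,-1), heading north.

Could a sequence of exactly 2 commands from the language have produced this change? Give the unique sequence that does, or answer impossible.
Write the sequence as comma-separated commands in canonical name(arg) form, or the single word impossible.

key: heading stays N — rotations cancel among the 2 commands
initial: at (2,-2), heading north
t=1 arc(left, 1) ⇒ at (1,-1), heading west
t=2 spin(right) ⇒ at (1,-1), heading north
uniquely the one of 36 2-step routes that fits.

arc(left, 1), spin(right)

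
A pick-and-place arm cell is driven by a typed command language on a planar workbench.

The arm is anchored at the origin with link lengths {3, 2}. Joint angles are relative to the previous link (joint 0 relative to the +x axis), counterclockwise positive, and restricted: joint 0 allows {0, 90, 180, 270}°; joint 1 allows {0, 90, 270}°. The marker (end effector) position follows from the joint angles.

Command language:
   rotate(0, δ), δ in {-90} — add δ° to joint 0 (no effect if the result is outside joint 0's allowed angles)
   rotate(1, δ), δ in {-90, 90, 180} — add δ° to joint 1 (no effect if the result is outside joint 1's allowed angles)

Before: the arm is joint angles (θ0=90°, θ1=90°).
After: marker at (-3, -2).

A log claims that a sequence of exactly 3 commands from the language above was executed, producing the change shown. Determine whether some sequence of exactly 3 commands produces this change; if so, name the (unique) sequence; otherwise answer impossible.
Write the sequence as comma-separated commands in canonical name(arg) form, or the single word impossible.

rotate(0, -90), rotate(0, -90), rotate(0, -90)

initial: joint angles (θ0=90°, θ1=90°)
t=1 rotate(0, -90) ⇒ joint angles (θ0=0°, θ1=90°)
t=2 rotate(0, -90) ⇒ joint angles (θ0=270°, θ1=90°)
t=3 rotate(0, -90) ⇒ joint angles (θ0=180°, θ1=90°)
all 64 alternatives checked — unique.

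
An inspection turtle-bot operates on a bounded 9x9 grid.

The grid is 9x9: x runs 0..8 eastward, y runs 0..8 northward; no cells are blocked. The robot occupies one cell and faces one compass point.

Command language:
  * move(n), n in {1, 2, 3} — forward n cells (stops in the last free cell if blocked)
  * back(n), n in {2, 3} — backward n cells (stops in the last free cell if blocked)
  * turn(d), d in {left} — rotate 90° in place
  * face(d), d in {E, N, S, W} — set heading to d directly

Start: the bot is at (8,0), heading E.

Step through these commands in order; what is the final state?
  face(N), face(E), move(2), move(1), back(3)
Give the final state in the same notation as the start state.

start: at (8,0), heading E
[1] after face(N): at (8,0), heading N
[2] after face(E): at (8,0), heading E
[3] after move(2): at (8,0), heading E
[4] after move(1): at (8,0), heading E
[5] after back(3): at (5,0), heading E

at (5,0), heading E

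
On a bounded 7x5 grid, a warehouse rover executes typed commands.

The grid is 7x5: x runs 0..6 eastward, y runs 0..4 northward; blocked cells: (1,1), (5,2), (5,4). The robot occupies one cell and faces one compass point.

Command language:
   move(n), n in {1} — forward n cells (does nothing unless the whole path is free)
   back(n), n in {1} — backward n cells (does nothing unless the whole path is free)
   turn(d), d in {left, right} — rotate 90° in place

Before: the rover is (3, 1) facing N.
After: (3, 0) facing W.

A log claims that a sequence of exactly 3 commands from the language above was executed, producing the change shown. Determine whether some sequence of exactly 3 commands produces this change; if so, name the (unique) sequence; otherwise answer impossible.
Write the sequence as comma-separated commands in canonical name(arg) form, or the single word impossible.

back(1), back(1), turn(left)

key: the second back(1) would leave the grid, so it does nothing
start: (3, 1) facing N
t=1 back(1) ⇒ (3, 0) facing N
t=2 back(1) ⇒ (3, 0) facing N
t=3 turn(left) ⇒ (3, 0) facing W
no rival 3-sequence matches.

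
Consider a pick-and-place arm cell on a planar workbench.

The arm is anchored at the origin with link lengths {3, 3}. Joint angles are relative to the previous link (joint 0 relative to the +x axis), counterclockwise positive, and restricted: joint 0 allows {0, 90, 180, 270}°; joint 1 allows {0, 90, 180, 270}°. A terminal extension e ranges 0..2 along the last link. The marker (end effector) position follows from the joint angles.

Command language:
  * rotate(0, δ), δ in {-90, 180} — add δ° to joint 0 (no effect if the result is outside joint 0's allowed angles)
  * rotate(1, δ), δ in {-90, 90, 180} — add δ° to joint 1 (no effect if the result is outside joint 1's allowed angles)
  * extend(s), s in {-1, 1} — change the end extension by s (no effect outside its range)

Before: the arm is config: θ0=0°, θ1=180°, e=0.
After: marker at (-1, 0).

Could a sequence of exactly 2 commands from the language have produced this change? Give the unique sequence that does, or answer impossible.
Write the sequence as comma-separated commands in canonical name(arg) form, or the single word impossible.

key: order matters: swapping extend(-1) and extend(1) lands elsewhere
from: config: θ0=0°, θ1=180°, e=0
[1] after extend(-1): config: θ0=0°, θ1=180°, e=0
[2] after extend(1): config: θ0=0°, θ1=180°, e=1
all 49 alternatives checked — unique.

extend(-1), extend(1)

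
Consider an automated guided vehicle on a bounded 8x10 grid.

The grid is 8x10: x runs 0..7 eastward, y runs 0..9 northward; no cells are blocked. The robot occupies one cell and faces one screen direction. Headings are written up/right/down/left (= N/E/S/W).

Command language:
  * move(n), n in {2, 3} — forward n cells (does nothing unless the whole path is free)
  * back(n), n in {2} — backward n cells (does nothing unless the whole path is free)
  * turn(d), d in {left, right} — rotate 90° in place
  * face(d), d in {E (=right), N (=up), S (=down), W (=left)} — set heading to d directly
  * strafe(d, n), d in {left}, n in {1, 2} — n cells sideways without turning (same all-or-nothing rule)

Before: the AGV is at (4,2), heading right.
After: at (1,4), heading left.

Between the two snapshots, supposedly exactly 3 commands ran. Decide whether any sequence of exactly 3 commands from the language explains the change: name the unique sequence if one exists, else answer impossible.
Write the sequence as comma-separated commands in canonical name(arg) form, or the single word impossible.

strafe(left, 2), face(W), move(3)

key: order matters: swapping strafe(left, 2) and move(3) lands elsewhere
from: at (4,2), heading right
t=1 strafe(left, 2) ⇒ at (4,4), heading right
t=2 face(W) ⇒ at (4,4), heading left
t=3 move(3) ⇒ at (1,4), heading left
no rival 3-sequence matches.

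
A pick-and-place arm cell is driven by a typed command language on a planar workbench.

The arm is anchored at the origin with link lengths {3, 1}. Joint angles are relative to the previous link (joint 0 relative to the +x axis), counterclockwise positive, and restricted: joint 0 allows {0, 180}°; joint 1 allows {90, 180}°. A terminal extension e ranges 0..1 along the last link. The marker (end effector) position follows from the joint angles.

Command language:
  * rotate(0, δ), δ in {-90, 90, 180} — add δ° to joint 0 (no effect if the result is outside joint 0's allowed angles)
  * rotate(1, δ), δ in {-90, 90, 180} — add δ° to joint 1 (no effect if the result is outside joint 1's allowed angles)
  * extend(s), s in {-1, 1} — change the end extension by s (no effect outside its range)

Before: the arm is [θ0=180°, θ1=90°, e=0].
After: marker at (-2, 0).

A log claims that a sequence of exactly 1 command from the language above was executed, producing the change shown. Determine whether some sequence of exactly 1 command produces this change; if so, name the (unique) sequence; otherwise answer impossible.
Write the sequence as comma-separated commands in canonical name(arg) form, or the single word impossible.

rotate(1, 90)

initial: [θ0=180°, θ1=90°, e=0]
1. rotate(1, 90) → [θ0=180°, θ1=180°, e=0]
all 8 alternatives checked — unique.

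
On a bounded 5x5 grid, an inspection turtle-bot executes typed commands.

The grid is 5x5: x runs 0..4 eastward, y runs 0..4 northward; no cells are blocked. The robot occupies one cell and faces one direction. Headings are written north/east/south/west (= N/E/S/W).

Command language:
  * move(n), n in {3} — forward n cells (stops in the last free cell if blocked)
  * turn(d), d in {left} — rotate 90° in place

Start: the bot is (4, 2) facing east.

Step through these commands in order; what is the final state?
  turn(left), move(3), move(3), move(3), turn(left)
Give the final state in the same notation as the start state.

start: (4, 2) facing east
t=1 turn(left) ⇒ (4, 2) facing north
t=2 move(3) ⇒ (4, 4) facing north
t=3 move(3) ⇒ (4, 4) facing north
t=4 move(3) ⇒ (4, 4) facing north
t=5 turn(left) ⇒ (4, 4) facing west

(4, 4) facing west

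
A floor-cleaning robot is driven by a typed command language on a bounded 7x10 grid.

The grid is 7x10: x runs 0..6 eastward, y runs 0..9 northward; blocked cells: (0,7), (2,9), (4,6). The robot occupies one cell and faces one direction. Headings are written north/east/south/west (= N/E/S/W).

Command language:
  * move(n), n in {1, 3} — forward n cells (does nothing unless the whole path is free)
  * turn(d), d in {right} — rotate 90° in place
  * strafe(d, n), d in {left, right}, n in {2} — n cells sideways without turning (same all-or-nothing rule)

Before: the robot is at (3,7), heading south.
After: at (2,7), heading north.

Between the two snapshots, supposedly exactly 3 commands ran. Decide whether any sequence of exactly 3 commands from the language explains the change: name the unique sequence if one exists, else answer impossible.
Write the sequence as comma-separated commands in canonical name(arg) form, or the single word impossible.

key: cell and facing (now N) both changed — the 3 commands mix motion and turning
initial: at (3,7), heading south
t=1 turn(right) ⇒ at (3,7), heading west
t=2 move(1) ⇒ at (2,7), heading west
t=3 turn(right) ⇒ at (2,7), heading north
no other 3-command option fits: unique.

turn(right), move(1), turn(right)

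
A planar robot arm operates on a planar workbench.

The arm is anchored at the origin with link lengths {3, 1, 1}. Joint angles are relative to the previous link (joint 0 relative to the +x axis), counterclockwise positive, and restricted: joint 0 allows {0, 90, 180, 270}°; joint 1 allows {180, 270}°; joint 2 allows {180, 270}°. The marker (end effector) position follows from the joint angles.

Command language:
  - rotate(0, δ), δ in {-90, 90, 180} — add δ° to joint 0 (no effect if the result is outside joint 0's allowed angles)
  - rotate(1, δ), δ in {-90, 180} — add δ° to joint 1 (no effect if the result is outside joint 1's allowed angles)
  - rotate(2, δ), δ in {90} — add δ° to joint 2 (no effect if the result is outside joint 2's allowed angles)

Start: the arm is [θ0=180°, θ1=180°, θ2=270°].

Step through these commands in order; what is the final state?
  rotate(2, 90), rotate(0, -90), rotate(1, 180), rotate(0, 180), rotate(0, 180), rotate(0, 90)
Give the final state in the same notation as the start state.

start: [θ0=180°, θ1=180°, θ2=270°]
t=1 rotate(2, 90) ⇒ [θ0=180°, θ1=180°, θ2=270°]
t=2 rotate(0, -90) ⇒ [θ0=90°, θ1=180°, θ2=270°]
t=3 rotate(1, 180) ⇒ [θ0=90°, θ1=180°, θ2=270°]
t=4 rotate(0, 180) ⇒ [θ0=270°, θ1=180°, θ2=270°]
t=5 rotate(0, 180) ⇒ [θ0=90°, θ1=180°, θ2=270°]
t=6 rotate(0, 90) ⇒ [θ0=180°, θ1=180°, θ2=270°]

[θ0=180°, θ1=180°, θ2=270°]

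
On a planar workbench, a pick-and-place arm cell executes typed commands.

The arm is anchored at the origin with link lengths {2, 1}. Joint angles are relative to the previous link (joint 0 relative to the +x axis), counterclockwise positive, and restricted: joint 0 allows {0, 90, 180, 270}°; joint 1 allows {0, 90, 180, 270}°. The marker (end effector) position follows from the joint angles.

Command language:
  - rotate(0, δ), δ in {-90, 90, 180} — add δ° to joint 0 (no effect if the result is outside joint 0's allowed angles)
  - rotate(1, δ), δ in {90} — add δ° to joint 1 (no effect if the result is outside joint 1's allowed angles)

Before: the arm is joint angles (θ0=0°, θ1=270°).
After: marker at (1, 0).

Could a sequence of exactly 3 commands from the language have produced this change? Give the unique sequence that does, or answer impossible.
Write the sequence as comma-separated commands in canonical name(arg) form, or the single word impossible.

rotate(1, 90), rotate(1, 90), rotate(1, 90)

begin: joint angles (θ0=0°, θ1=270°)
1. rotate(1, 90) → joint angles (θ0=0°, θ1=0°)
2. rotate(1, 90) → joint angles (θ0=0°, θ1=90°)
3. rotate(1, 90) → joint angles (θ0=0°, θ1=180°)
no other 3-command option fits: unique.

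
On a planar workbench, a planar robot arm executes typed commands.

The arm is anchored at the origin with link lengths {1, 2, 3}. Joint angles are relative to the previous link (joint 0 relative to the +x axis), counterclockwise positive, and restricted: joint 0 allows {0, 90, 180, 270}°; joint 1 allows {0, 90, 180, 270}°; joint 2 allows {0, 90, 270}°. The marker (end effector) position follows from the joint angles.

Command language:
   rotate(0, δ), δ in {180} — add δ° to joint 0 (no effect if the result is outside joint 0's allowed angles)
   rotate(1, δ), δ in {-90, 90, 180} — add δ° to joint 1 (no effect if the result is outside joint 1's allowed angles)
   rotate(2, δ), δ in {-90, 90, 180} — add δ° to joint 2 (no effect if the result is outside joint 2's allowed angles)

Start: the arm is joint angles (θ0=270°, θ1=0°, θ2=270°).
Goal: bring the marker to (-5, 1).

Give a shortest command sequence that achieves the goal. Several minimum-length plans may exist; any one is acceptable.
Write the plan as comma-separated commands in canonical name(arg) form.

t0: joint angles (θ0=270°, θ1=0°, θ2=270°)
step 1 (rotate(0, 180)): joint angles (θ0=90°, θ1=0°, θ2=270°)
step 2 (rotate(2, 90)): joint angles (θ0=90°, θ1=0°, θ2=0°)
step 3 (rotate(1, 90)): joint angles (θ0=90°, θ1=90°, θ2=0°)
nothing shorter than 3 reaches the goal.

rotate(0, 180), rotate(2, 90), rotate(1, 90)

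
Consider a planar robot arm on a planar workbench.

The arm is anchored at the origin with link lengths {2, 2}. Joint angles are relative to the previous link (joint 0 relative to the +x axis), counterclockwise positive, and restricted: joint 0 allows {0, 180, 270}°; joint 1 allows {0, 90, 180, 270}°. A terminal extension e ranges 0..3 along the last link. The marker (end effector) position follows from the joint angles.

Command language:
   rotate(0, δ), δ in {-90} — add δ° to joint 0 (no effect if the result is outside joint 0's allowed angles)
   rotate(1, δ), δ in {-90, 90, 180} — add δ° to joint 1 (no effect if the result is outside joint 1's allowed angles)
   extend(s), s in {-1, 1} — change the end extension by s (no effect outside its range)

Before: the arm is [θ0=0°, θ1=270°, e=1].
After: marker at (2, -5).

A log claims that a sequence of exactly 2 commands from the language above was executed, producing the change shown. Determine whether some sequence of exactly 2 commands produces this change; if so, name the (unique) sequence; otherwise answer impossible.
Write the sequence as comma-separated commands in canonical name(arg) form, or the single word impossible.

from: [θ0=0°, θ1=270°, e=1]
[1] after extend(1): [θ0=0°, θ1=270°, e=2]
[2] after extend(1): [θ0=0°, θ1=270°, e=3]
no rival 2-sequence matches.

extend(1), extend(1)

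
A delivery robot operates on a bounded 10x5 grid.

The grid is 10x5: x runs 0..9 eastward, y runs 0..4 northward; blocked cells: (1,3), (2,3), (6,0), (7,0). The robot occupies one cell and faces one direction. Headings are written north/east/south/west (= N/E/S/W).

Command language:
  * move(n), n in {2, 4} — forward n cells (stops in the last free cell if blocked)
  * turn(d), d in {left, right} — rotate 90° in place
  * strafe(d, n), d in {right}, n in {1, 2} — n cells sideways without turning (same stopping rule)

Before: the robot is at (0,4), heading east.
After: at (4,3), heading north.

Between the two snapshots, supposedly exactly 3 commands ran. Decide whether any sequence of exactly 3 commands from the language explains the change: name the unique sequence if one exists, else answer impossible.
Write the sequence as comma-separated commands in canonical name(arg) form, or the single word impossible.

move(4), strafe(right, 1), turn(left)

key: running turn(left) before move(4) would end elsewhere — order is forced
t0: at (0,4), heading east
[1] after move(4): at (4,4), heading east
[2] after strafe(right, 1): at (4,3), heading east
[3] after turn(left): at (4,3), heading north
all 216 alternatives checked — unique.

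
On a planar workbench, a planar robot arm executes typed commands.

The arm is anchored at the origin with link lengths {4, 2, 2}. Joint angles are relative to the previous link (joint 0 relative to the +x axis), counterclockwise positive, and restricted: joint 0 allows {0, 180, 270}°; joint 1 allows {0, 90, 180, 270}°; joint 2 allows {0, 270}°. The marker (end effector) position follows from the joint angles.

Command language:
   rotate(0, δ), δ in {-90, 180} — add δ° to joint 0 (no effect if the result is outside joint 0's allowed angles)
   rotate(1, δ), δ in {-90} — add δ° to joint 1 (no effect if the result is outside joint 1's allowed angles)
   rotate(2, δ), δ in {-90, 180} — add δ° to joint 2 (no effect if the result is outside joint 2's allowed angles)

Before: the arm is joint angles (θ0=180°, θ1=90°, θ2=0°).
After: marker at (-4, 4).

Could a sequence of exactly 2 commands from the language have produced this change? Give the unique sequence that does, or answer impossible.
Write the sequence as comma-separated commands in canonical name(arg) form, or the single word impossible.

rotate(1, -90), rotate(1, -90)

from: joint angles (θ0=180°, θ1=90°, θ2=0°)
[1] after rotate(1, -90): joint angles (θ0=180°, θ1=0°, θ2=0°)
[2] after rotate(1, -90): joint angles (θ0=180°, θ1=270°, θ2=0°)
no other 2-command option fits: unique.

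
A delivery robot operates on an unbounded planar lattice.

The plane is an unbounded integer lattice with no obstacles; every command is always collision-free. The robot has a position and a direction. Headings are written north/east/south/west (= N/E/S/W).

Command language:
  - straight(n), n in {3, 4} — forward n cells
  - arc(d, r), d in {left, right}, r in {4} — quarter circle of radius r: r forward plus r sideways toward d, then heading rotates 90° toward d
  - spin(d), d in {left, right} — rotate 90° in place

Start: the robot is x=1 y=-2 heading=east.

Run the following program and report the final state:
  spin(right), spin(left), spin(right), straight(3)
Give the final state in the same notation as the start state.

initial: x=1 y=-2 heading=east
[1] after spin(right): x=1 y=-2 heading=south
[2] after spin(left): x=1 y=-2 heading=east
[3] after spin(right): x=1 y=-2 heading=south
[4] after straight(3): x=1 y=-5 heading=south

x=1 y=-5 heading=south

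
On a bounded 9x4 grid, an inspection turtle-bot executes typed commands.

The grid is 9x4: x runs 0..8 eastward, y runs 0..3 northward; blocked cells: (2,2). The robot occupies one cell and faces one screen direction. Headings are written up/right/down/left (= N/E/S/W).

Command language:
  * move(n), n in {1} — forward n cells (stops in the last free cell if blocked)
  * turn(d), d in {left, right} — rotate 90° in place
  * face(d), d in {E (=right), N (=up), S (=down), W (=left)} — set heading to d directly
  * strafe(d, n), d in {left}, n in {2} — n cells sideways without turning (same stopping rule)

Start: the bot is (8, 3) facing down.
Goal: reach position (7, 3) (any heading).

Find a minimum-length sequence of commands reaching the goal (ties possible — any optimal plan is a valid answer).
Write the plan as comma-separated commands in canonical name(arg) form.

from: (8, 3) facing down
t=1 turn(right) ⇒ (8, 3) facing left
t=2 move(1) ⇒ (7, 3) facing left
no 1-step plan works, so 2 is optimal.

turn(right), move(1)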